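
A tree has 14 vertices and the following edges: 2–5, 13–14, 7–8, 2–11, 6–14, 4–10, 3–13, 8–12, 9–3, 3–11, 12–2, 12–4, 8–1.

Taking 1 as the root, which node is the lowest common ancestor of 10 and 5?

12

Ancestors of 10 (toward the root): 10, 4, 12, 8, 1.
Ancestors of 5: 5, 2, 12, 8, 1.
The deepest node appearing in both lists is 12.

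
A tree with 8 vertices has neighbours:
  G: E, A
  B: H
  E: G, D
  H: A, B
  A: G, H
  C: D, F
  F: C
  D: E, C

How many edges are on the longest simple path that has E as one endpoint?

A farthest node from E is B.
The path E-G-A-H-B has 4 edges.

4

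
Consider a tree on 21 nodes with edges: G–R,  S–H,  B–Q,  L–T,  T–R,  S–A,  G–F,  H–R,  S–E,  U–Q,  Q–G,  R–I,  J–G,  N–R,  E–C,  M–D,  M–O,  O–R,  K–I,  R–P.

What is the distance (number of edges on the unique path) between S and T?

3

The path is S - H - R - T, which has 3 edges.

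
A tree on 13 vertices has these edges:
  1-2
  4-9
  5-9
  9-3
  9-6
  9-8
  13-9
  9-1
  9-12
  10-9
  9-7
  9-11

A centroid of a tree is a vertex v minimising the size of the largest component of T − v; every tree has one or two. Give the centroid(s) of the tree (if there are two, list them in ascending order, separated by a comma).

Removing 9 splits the tree into components of sizes 2, 1, 1, 1, 1, 1, 1, 1, 1, 1, 1; the largest is 2 ≤ ⌊13/2⌋ = 6.
No neighbour of 9 does as well, so 9 is the unique centroid.

9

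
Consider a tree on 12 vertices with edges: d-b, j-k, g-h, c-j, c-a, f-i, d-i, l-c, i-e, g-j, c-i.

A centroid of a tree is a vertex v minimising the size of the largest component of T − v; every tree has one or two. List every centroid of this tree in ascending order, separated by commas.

If c is removed the pieces have sizes 5, 4, 1, 1, all ≤ ⌊12/2⌋ = 6.
No neighbour of c does as well, so c is the unique centroid.

c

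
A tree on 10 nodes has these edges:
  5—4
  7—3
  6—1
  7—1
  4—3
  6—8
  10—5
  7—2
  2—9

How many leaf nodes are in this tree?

3

Exactly 3 nodes have a single neighbour: 8, 9, 10.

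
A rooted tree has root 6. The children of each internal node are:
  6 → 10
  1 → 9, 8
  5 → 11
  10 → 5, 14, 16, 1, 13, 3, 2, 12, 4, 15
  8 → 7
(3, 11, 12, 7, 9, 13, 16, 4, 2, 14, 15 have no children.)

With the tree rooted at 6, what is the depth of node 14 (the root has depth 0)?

Climbing from 14 to the root: 14 → 10 → 6. That's 2 steps.

2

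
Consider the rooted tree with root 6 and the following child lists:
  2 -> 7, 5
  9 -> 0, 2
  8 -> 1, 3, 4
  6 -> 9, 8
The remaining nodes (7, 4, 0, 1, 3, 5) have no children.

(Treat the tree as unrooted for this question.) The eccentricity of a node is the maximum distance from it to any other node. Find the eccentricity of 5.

5

The node farthest from 5 is 3 (4, 1 also at distance 5), via 5-2-9-6-8-3 — 5 edges.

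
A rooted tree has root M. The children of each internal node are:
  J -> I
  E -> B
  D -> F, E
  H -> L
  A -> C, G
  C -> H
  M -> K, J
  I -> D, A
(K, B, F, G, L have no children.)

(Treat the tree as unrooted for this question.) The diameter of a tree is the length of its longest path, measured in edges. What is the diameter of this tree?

BFS from L reaches K last, at distance 7; BFS from K confirms no node is farther.
Path: L - H - C - A - I - J - M - K.

7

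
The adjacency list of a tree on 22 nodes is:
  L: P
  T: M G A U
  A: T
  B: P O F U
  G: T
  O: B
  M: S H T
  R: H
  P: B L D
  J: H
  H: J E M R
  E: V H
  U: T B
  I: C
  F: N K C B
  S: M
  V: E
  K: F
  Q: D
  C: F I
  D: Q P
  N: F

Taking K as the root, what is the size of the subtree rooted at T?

10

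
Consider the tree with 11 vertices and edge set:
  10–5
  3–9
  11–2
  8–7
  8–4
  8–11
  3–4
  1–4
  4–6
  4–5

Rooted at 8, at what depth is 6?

Climbing from 6 to the root: 6–4–8. That's 2 steps.

2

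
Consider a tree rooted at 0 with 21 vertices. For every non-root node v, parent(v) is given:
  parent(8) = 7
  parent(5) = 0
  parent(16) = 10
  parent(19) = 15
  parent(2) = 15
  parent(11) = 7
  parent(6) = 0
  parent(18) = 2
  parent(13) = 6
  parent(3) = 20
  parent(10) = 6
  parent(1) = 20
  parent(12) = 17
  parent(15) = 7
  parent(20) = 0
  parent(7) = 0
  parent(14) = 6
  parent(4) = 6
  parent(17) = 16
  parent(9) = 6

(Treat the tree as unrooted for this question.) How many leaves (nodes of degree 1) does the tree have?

12

The leaves are 1, 3, 4, 5, 8, 9, 11, 12, 13, 14, 18, 19.
That is 12 leaves.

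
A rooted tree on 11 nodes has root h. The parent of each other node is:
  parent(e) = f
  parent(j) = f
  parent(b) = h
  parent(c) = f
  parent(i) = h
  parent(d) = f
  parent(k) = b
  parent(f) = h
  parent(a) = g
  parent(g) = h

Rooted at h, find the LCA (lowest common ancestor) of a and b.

Path a→root: a g h; path b→root: b h.
First common node: h.

h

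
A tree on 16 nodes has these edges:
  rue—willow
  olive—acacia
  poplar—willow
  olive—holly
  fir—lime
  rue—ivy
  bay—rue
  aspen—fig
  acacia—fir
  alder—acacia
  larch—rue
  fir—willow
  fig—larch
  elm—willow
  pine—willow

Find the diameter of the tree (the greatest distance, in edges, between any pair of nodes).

8

Starting from aspen, a farthest node is holly at distance 8.
One longest path: aspen-fig-larch-rue-willow-fir-acacia-olive-holly.
So the diameter is 8.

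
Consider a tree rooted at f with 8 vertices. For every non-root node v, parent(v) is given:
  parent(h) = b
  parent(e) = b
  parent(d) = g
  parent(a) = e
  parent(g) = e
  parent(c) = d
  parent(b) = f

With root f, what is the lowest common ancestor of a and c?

Ancestors of a (toward the root): a, e, b, f.
Ancestors of c: c, d, g, e, b, f.
The deepest node appearing in both lists is e.

e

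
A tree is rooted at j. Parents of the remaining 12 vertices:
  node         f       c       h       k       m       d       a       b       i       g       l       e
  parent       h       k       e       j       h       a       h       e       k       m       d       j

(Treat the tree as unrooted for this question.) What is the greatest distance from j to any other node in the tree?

Distances from j peak at 5, attained at l.
j – e – h – a – d – l

5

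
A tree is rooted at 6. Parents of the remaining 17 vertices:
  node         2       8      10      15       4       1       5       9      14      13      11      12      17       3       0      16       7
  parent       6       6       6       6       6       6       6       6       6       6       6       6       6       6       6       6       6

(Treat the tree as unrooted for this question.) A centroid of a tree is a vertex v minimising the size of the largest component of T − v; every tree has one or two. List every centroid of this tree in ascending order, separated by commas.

Removing 6 splits the tree into components of sizes 1, 1, 1, 1, 1, 1, 1, 1, 1, 1, 1, 1, 1, 1, 1, 1, 1; the largest is 1 ≤ ⌊18/2⌋ = 9.
No neighbour of 6 does as well, so 6 is the unique centroid.

6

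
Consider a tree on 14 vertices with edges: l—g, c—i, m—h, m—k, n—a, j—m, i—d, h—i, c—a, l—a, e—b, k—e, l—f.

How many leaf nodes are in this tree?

6

The leaves are b, d, f, g, j, n.
That is 6 leaves.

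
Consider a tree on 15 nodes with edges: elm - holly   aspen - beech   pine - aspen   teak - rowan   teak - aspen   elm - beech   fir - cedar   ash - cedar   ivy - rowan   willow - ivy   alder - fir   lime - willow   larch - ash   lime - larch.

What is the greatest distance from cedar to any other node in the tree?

11

A farthest node from cedar is holly.
The path cedar – ash – larch – lime – willow – ivy – rowan – teak – aspen – beech – elm – holly has 11 edges.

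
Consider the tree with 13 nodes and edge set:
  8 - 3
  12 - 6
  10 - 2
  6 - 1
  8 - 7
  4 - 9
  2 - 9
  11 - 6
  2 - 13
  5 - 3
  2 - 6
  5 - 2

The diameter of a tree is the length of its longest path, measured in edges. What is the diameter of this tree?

BFS from 7 reaches 11 last, at distance 6; BFS from 11 confirms no node is farther.
Path: 7 – 8 – 3 – 5 – 2 – 6 – 11.

6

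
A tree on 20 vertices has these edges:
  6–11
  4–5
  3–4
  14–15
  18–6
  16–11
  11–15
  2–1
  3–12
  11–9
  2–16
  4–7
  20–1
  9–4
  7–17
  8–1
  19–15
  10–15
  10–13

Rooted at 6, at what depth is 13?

4

Path from 6 to 13: 6–11–15–10–13, which has 4 edges.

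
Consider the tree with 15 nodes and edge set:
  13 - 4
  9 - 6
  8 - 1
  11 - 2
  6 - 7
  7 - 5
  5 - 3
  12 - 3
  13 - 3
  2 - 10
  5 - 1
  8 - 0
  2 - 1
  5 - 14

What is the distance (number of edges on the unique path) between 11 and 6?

Walking from 11: 11 – 2 – 1 – 5 – 7 – 6. Length 5.

5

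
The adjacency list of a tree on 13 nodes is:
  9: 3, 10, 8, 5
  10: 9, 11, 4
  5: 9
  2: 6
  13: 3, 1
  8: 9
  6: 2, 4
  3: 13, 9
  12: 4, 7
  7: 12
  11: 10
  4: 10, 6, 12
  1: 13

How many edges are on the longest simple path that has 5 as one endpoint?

Distances from 5 peak at 5, attained at 7 (2 also at distance 5).
5-9-10-4-12-7

5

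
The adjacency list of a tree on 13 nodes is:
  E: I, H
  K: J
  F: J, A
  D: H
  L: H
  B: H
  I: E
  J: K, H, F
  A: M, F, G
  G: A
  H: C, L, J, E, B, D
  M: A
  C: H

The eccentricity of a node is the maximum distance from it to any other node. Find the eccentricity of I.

The node farthest from I is G (M also at distance 6), via I–E–H–J–F–A–G — 6 edges.

6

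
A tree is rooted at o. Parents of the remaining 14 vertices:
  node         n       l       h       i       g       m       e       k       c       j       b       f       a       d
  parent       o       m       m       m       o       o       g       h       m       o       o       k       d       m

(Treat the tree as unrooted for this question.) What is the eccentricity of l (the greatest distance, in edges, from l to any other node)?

4

Distances from l peak at 4, attained at e (f also at distance 4).
l–m–o–g–e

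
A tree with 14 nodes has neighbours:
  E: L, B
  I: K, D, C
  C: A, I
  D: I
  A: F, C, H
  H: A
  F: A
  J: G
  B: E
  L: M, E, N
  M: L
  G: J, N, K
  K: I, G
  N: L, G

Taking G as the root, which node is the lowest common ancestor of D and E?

G

Ancestors of D (toward the root): D, I, K, G.
Ancestors of E: E, L, N, G.
The deepest node appearing in both lists is G.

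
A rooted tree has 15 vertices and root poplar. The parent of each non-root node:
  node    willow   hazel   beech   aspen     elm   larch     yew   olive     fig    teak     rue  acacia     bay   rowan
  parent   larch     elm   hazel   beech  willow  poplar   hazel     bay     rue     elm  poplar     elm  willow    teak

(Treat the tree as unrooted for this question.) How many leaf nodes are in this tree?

The leaves are acacia, aspen, fig, olive, rowan, yew.
That is 6 leaves.

6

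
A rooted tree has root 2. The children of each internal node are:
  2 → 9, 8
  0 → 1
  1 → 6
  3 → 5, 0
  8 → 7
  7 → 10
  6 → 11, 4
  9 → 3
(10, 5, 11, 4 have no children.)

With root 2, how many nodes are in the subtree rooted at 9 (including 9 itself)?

8

The subtree rooted at 9 contains: 9, 3, 0, 5, 1, 6, 4, 11 — 8 nodes.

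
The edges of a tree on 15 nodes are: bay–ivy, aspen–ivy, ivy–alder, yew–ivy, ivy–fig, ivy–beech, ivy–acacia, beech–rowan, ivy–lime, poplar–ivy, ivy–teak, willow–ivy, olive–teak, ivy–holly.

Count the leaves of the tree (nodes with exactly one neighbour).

12

Degree-1 nodes: acacia, alder, aspen, bay, fig, holly, lime, olive, poplar, rowan, willow, yew — 12 of them.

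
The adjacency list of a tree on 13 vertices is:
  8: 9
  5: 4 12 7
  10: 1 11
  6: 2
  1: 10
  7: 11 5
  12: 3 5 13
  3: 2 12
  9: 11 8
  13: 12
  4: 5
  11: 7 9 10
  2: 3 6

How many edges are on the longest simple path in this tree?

8

BFS from 6 reaches 8 last, at distance 8; BFS from 8 confirms no node is farther.
Path: 6 - 2 - 3 - 12 - 5 - 7 - 11 - 9 - 8.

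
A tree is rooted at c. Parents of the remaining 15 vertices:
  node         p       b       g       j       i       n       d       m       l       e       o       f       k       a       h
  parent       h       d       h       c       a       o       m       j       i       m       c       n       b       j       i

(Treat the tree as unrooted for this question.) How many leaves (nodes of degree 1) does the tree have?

Exactly 6 nodes have a single neighbour: e, f, g, k, l, p.

6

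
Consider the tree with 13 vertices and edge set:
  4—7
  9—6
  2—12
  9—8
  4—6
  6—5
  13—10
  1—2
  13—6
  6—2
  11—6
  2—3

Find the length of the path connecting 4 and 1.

4 - 6 - 2 - 1: 3 edges.

3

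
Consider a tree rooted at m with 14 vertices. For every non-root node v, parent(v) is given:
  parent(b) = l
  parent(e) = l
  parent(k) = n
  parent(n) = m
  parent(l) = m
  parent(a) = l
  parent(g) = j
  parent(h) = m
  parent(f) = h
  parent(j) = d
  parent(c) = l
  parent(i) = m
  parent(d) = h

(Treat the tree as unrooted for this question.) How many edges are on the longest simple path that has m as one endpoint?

4

Distances from m peak at 4, attained at g.
m–h–d–j–g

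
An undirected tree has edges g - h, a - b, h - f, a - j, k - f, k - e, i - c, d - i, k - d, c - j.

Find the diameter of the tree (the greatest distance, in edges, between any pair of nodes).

9

A longest path is g–h–f–k–d–i–c–j–a–b, with 9 edges.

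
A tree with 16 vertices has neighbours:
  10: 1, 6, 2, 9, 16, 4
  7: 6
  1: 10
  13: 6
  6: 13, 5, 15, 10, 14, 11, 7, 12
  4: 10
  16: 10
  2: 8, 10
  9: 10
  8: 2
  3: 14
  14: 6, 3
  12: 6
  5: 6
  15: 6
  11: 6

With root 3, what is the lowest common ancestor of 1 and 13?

6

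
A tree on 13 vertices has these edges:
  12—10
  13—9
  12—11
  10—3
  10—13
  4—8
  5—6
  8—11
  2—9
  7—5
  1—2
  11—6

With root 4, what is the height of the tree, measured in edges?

1 sits deepest: 4 → 8 → 11 → 12 → 10 → 13 → 9 → 2 → 1 — 8 edges from the root.

8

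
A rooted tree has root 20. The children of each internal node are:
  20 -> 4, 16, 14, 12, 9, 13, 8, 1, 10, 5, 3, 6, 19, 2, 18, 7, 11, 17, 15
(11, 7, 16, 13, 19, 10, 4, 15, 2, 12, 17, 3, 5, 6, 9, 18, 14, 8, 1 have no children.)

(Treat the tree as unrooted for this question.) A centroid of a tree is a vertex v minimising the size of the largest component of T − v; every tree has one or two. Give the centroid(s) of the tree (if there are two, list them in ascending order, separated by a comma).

If 20 is removed the pieces have sizes 1, 1, 1, 1, 1, 1, 1, 1, 1, 1, 1, 1, 1, 1, 1, 1, 1, 1, 1, all ≤ ⌊20/2⌋ = 10.
No neighbour of 20 does as well, so 20 is the unique centroid.

20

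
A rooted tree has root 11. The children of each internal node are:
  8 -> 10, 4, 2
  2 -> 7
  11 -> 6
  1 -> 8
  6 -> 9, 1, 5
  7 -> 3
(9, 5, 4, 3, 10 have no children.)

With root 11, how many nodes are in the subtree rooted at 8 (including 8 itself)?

8's subtree: {8, 2, 10, 4, 7, 3}, size 6.

6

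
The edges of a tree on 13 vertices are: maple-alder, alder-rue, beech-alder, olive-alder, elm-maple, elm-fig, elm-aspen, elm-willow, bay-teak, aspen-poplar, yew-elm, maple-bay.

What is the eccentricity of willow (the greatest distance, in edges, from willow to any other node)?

4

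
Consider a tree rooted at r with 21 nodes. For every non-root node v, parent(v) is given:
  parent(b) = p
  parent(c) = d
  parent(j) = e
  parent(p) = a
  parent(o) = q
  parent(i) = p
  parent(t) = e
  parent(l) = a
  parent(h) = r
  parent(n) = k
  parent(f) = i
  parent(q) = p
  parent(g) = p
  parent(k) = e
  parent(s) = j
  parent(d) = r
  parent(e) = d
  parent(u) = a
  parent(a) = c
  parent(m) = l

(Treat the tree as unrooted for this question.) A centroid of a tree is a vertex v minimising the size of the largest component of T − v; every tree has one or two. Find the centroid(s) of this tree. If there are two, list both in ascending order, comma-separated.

a

If a is removed the pieces have sizes 10, 7, 2, 1, all ≤ ⌊21/2⌋ = 10.
Every other node leaves some component of size > 10, so the centroid is unique.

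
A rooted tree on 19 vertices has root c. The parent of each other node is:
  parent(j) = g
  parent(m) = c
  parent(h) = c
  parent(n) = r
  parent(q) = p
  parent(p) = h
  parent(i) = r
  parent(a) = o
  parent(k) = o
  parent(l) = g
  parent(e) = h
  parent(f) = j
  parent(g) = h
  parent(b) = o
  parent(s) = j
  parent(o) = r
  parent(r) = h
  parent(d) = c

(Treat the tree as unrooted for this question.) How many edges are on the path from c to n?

Walking from c: c – h – r – n. Length 3.

3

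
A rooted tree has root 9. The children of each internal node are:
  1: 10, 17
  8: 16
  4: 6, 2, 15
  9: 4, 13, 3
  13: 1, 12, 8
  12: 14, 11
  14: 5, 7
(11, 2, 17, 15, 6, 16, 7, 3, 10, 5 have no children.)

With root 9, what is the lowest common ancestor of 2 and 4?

Ancestors of 2 (toward the root): 2, 4, 9.
Ancestors of 4: 4, 9.
The deepest node appearing in both lists is 4.

4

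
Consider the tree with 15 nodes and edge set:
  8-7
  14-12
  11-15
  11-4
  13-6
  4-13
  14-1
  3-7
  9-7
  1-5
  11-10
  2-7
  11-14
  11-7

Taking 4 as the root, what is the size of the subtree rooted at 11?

12

The subtree rooted at 11 contains: 11, 7, 10, 14, 15, 2, 3, 9, 8, 1, 12, 5 — 12 nodes.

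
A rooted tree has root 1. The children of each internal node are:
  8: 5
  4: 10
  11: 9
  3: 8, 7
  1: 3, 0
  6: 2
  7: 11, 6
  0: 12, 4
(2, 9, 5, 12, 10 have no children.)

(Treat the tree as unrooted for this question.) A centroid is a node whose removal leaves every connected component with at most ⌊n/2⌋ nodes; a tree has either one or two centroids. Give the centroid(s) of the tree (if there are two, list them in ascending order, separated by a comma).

3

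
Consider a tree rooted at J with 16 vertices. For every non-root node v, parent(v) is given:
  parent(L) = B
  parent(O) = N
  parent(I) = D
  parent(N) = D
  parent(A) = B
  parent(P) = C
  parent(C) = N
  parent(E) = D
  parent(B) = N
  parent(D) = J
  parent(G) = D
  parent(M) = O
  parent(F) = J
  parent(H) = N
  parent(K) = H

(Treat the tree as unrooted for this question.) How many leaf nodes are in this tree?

9

Exactly 9 nodes have a single neighbour: A, E, F, G, I, K, L, M, P.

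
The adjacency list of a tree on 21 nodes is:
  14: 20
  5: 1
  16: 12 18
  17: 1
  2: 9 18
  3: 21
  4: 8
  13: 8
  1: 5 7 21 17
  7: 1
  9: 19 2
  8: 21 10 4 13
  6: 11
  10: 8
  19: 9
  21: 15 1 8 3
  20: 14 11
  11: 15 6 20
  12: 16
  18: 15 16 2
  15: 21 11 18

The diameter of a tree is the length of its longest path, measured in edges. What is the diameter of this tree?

Starting from 19, a farthest node is 5 at distance 7.
One longest path: 19-9-2-18-15-21-1-5.
So the diameter is 7.

7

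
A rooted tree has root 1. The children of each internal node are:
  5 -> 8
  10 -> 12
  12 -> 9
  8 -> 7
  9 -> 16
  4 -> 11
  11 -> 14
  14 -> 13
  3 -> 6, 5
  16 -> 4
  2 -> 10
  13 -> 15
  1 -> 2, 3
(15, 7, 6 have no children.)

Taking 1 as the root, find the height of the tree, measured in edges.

10

A deepest node is 15, reached by 1 – 2 – 10 – 12 – 9 – 16 – 4 – 11 – 14 – 13 – 15.
That path has 10 edges, so the height is 10.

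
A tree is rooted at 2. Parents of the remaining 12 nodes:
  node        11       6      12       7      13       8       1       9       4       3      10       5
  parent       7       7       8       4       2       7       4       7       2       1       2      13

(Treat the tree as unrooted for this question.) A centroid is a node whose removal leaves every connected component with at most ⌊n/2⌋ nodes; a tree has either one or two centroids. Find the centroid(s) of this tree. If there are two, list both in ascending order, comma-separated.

4

If 4 is removed the pieces have sizes 6, 4, 2, all ≤ ⌊13/2⌋ = 6.
No neighbour of 4 does as well, so 4 is the unique centroid.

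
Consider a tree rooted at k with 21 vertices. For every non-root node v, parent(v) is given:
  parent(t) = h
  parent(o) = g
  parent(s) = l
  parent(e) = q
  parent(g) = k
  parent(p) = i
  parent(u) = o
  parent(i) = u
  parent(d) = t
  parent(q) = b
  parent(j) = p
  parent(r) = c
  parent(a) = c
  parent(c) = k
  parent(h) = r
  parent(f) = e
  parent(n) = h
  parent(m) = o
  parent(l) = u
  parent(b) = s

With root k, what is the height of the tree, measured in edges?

9

The longest root-to-leaf path is k–g–o–u–l–s–b–q–e–f (9 edges).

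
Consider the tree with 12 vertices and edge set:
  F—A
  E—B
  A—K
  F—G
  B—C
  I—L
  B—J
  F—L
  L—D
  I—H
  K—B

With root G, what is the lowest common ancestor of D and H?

Ancestors of D (toward the root): D, L, F, G.
Ancestors of H: H, I, L, F, G.
The deepest node appearing in both lists is L.

L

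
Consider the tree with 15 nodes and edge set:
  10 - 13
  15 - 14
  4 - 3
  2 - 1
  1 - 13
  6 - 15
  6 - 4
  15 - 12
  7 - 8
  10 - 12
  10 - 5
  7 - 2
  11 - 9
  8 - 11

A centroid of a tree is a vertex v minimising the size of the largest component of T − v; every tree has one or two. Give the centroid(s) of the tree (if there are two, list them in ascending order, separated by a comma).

10

Removing 10 splits the tree into components of sizes 7, 6, 1; the largest is 7 ≤ ⌊15/2⌋ = 7.
No neighbour of 10 does as well, so 10 is the unique centroid.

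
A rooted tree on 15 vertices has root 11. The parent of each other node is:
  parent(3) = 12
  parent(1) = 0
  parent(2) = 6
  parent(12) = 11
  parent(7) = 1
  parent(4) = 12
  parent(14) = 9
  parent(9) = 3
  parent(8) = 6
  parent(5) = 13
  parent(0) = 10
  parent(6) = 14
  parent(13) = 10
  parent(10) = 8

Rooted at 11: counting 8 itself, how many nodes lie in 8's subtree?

7

The subtree rooted at 8 contains: 8, 10, 13, 0, 5, 1, 7 — 7 nodes.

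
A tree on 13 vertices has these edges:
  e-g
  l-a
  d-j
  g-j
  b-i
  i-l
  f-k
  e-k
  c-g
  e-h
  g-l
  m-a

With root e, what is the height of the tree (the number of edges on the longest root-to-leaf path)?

A deepest node is m, reached by e → g → l → a → m.
That path has 4 edges, so the height is 4.

4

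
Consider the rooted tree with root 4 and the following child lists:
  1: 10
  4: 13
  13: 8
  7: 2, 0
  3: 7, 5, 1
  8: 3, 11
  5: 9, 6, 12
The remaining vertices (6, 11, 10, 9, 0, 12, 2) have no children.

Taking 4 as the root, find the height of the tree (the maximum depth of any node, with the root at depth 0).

The longest root-to-leaf path is 4 – 13 – 8 – 3 – 7 – 0 (5 edges).

5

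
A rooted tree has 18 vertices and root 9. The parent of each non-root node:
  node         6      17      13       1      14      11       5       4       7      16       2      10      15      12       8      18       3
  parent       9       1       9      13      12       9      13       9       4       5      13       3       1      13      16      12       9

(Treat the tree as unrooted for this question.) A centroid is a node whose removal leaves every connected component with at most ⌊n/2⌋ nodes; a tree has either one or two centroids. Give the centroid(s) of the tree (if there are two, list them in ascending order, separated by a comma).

Delete 13: the remaining components have sizes 7, 3, 3, 3, 1. Max 7 ≤ 9, so 13 is a centroid.
No neighbour of 13 does as well, so 13 is the unique centroid.

13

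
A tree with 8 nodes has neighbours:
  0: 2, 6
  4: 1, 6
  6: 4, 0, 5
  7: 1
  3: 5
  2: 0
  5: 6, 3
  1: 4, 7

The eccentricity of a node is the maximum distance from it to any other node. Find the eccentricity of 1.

4

Distances from 1 peak at 4, attained at 3 (2 also at distance 4).
1-4-6-5-3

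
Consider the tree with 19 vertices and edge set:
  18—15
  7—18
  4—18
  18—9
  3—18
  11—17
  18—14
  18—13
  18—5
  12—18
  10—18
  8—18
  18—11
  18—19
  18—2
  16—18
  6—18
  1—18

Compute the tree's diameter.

3

A longest path is 17–11–18–10, with 3 edges.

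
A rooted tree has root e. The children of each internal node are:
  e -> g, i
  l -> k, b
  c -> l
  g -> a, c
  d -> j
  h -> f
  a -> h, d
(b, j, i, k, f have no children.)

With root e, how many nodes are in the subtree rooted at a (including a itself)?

5

The subtree rooted at a contains: a, d, h, j, f — 5 nodes.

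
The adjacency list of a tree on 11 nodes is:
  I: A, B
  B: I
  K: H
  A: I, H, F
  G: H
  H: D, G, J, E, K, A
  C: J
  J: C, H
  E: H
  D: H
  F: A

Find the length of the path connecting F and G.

3

Walking from F: F – A – H – G. Length 3.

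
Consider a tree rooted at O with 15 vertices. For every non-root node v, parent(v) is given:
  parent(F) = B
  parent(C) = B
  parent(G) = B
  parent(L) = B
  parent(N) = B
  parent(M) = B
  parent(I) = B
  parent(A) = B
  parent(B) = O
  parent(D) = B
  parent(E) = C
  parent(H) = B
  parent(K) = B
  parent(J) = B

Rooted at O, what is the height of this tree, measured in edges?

3

A deepest node is E, reached by O → B → C → E.
That path has 3 edges, so the height is 3.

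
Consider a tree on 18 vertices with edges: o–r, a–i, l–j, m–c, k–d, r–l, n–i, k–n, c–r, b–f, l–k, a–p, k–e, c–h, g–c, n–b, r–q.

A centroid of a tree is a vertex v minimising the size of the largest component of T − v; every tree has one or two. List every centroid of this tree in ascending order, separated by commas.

k, l

If l is removed the pieces have sizes 9, 7, 1, all ≤ ⌊18/2⌋ = 9.
k is adjacent to l and is also a centroid (the largest component after removing it is likewise 9).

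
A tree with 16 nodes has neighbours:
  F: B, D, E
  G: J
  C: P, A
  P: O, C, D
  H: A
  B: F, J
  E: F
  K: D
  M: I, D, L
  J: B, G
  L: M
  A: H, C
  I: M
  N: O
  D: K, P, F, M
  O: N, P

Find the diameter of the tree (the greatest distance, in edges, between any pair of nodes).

BFS from H reaches G last, at distance 8; BFS from G confirms no node is farther.
Path: H - A - C - P - D - F - B - J - G.

8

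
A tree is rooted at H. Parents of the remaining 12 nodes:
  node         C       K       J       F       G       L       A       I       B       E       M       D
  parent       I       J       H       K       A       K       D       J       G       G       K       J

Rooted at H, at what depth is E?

5

Climbing from E to the root: E → G → A → D → J → H. That's 5 steps.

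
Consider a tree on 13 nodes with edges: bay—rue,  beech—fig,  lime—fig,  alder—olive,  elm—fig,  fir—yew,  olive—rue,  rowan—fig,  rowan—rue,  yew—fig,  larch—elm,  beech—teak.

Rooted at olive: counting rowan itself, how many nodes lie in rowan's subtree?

9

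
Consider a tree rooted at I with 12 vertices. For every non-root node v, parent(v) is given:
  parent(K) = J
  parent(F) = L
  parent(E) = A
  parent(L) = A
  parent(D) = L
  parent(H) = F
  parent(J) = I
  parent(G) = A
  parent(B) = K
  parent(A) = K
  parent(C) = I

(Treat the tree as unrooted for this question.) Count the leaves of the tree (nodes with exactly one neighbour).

6

Exactly 6 nodes have a single neighbour: B, C, D, E, G, H.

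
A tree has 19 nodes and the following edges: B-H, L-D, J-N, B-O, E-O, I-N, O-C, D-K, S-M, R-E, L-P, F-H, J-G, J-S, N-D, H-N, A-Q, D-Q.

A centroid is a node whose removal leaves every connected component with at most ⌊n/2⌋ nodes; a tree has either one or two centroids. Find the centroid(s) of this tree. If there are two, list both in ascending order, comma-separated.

If N is removed the pieces have sizes 7, 6, 4, 1, all ≤ ⌊19/2⌋ = 9.
No neighbour of N does as well, so N is the unique centroid.

N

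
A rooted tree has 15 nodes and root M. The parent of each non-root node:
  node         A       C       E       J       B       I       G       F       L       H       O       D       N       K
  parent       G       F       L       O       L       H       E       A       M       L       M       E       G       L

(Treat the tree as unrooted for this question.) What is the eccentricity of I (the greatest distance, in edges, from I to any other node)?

7

Distances from I peak at 7, attained at C.
I–H–L–E–G–A–F–C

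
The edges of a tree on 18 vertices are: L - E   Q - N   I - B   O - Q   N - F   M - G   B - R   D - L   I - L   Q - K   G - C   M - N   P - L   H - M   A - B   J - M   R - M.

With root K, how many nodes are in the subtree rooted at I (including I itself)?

Descendants of I (including itself): I, L, P, E, D. That's 5.

5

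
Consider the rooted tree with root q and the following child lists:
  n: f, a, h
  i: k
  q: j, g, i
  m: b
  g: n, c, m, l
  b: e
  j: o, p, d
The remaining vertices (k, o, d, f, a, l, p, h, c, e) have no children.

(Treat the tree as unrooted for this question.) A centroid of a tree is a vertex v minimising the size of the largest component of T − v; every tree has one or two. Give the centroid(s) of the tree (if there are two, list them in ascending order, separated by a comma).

Delete g: the remaining components have sizes 7, 4, 3, 1, 1. Max 7 ≤ 8, so g is a centroid.
No neighbour of g does as well, so g is the unique centroid.

g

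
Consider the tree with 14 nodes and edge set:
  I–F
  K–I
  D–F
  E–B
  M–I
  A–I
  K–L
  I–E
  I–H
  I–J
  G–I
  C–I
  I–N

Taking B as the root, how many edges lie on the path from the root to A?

3

B → E → I → A — 3 edges.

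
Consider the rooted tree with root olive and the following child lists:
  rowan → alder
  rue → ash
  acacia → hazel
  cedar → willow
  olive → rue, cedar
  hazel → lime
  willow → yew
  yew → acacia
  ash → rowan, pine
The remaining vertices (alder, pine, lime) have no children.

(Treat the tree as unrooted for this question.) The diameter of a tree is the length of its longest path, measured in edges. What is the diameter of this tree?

A longest path is lime – hazel – acacia – yew – willow – cedar – olive – rue – ash – rowan – alder, with 10 edges.

10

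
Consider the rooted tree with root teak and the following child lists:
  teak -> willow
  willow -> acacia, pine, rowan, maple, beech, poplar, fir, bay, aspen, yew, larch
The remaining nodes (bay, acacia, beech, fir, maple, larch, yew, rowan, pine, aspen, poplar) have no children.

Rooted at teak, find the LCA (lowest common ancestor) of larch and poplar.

larch's ancestor chain is larch, willow, teak and poplar's is poplar, willow, teak; they first meet at willow.

willow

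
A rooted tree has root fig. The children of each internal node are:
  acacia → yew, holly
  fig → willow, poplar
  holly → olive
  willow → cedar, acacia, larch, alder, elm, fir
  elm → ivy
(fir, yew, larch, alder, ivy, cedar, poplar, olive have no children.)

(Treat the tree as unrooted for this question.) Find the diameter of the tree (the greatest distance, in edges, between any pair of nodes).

5

Starting from olive, a farthest node is poplar at distance 5.
One longest path: olive - holly - acacia - willow - fig - poplar.
So the diameter is 5.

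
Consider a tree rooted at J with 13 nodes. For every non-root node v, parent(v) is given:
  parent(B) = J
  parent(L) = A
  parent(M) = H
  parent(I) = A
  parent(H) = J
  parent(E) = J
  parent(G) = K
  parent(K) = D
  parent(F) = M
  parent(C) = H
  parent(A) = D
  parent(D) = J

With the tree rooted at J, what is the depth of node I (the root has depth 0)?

J–D–A–I — 3 edges.

3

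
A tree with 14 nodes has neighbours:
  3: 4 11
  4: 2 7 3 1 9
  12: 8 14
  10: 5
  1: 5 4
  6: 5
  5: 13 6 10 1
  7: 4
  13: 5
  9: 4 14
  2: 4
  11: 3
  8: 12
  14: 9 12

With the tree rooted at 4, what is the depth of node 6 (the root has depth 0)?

3

4 – 1 – 5 – 6 — 3 edges.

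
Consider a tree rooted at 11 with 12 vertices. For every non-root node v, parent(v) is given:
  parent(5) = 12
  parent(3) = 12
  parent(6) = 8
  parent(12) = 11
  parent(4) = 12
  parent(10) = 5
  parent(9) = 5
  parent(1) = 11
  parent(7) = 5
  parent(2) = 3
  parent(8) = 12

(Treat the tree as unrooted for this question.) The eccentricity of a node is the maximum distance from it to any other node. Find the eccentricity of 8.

A farthest node from 8 is 10 (7, 9, 1, 2 also at distance 3).
The path 8-12-5-10 has 3 edges.

3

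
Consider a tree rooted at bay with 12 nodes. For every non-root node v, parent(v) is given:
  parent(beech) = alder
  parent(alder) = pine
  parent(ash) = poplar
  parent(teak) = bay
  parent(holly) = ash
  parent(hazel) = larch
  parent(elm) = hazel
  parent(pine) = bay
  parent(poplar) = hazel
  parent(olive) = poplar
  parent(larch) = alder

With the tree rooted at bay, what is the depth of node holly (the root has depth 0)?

7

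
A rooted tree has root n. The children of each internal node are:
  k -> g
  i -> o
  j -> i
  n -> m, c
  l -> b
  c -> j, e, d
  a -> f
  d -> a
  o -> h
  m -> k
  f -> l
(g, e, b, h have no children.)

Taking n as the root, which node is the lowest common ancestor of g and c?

n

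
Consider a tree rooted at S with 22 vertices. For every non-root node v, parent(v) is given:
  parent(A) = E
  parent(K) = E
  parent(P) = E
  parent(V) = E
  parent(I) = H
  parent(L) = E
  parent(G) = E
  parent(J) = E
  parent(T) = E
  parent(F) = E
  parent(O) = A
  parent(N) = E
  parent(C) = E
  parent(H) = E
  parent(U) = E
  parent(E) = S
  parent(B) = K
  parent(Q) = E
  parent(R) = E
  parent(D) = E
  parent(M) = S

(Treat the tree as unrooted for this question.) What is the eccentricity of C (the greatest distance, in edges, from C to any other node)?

3

Distances from C peak at 3, attained at B (O, M, I also at distance 3).
C–E–K–B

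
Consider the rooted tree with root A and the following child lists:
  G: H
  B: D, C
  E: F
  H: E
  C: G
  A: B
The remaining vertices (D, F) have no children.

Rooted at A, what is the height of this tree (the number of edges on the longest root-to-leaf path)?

F sits deepest: A-B-C-G-H-E-F — 6 edges from the root.

6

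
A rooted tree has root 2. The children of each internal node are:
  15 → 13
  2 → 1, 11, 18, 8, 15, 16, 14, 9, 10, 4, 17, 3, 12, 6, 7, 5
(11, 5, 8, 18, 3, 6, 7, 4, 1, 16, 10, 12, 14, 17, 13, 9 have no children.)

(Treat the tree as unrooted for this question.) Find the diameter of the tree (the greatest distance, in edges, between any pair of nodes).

3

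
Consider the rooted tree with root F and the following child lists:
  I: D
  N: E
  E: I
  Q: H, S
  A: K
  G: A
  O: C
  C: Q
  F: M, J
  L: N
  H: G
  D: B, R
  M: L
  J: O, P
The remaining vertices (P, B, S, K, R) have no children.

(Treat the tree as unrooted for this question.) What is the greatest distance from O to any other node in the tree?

Distances from O peak at 9, attained at B (R also at distance 9).
O-J-F-M-L-N-E-I-D-B

9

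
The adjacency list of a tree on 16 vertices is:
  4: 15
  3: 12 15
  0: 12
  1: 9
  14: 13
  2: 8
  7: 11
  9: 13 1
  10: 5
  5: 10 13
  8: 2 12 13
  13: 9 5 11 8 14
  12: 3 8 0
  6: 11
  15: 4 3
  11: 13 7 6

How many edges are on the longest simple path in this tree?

BFS from 10 reaches 4 last, at distance 7; BFS from 4 confirms no node is farther.
Path: 10 – 5 – 13 – 8 – 12 – 3 – 15 – 4.

7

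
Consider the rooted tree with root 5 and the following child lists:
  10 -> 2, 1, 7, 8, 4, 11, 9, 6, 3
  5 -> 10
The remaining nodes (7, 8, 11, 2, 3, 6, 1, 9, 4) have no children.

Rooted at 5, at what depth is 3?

Climbing from 3 to the root: 3–10–5. That's 2 steps.

2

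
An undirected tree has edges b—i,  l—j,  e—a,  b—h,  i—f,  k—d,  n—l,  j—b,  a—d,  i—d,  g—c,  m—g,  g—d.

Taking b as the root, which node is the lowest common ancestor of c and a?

d

Path c→root: c g d i b; path a→root: a d i b.
First common node: d.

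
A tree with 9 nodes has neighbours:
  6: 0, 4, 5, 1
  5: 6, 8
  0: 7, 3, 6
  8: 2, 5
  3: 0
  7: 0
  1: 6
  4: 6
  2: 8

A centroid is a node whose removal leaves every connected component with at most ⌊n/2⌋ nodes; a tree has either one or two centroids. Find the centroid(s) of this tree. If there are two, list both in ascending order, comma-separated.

6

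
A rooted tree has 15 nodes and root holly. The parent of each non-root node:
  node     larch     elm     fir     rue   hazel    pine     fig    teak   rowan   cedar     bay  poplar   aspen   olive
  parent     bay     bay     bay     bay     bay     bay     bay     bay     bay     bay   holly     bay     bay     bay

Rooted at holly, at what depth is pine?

Path from holly to pine: holly – bay – pine, which has 2 edges.

2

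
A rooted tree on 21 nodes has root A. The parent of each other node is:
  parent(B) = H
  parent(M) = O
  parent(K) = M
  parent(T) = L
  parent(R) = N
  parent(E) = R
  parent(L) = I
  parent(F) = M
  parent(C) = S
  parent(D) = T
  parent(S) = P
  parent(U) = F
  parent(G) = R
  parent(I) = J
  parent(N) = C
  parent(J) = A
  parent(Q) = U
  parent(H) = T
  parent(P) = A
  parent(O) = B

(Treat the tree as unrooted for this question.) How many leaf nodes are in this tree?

Exactly 5 nodes have a single neighbour: D, E, G, K, Q.

5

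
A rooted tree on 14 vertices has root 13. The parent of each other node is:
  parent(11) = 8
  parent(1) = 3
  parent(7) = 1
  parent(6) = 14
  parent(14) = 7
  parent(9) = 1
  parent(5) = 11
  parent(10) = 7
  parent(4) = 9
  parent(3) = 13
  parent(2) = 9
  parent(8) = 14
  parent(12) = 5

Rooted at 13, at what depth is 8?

5

Climbing from 8 to the root: 8 → 14 → 7 → 1 → 3 → 13. That's 5 steps.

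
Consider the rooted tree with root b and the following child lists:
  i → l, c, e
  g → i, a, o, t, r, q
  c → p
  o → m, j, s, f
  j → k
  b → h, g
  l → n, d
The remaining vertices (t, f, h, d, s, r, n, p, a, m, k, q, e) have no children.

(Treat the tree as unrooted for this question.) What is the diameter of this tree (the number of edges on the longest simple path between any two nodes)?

A longest path is p–c–i–g–o–j–k, with 6 edges.

6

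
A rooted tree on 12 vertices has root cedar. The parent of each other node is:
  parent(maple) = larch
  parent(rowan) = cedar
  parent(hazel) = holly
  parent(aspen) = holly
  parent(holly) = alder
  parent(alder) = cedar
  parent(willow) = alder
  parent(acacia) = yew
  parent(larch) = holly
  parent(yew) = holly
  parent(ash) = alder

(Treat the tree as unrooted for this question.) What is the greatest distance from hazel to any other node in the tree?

4

A farthest node from hazel is rowan.
The path hazel-holly-alder-cedar-rowan has 4 edges.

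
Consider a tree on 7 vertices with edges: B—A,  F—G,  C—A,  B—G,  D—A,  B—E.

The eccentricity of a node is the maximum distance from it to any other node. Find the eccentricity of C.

4

The node farthest from C is F, via C–A–B–G–F — 4 edges.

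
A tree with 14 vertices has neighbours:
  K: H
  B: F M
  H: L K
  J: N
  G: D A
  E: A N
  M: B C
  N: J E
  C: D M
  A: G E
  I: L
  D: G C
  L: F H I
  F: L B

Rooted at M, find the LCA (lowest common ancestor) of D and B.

D's ancestor chain is D, C, M and B's is B, M; they first meet at M.

M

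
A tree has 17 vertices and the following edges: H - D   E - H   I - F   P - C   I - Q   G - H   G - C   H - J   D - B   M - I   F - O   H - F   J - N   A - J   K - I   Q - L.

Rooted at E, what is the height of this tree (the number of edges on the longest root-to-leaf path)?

5

The longest root-to-leaf path is E → H → F → I → Q → L (5 edges).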